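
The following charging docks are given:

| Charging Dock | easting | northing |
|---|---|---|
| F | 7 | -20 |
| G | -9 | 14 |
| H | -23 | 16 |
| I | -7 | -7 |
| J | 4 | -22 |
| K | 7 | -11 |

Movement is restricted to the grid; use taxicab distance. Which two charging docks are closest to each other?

Pairwise distances:
F–G: |-16| + |34| = 16 + 34 = 50
F–H: |-30| + |36| = 30 + 36 = 66
F–I: |-14| + |13| = 14 + 13 = 27
F–J: |-3| + |-2| = 3 + 2 = 5
F–K: |0| + |9| = 0 + 9 = 9
G–H: |-14| + |2| = 14 + 2 = 16
G–I: |2| + |-21| = 2 + 21 = 23
G–J: |13| + |-36| = 13 + 36 = 49
G–K: |16| + |-25| = 16 + 25 = 41
H–I: |16| + |-23| = 16 + 23 = 39
H–J: |27| + |-38| = 27 + 38 = 65
H–K: |30| + |-27| = 30 + 27 = 57
I–J: |11| + |-15| = 11 + 15 = 26
I–K: |14| + |-4| = 14 + 4 = 18
J–K: |3| + |11| = 3 + 11 = 14
Closest pair: F–J at 5.

F and J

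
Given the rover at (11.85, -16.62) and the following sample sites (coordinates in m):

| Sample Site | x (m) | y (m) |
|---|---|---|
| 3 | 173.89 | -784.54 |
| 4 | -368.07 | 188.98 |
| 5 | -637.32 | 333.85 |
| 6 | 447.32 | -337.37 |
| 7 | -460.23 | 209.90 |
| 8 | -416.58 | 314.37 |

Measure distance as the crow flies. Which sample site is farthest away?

3

Distances from (11.85, -16.62):
3: √((162.04)² + (-767.92)²) = √(26256.9616 + 589701.1264) = 784.83 m
4: √((-379.92)² + (205.60)²) = √(144339.2064 + 42271.3600) = 431.98 m
5: √((-649.17)² + (350.47)²) = √(421421.6889 + 122829.2209) = 737.73 m
6: √((435.47)² + (-320.75)²) = √(189634.1209 + 102880.5625) = 540.85 m
7: √((-472.08)² + (226.52)²) = √(222859.5264 + 51311.3104) = 523.61 m
8: √((-428.43)² + (330.99)²) = √(183552.2649 + 109554.3801) = 541.39 m
Maximum: 3 at 784.83 m.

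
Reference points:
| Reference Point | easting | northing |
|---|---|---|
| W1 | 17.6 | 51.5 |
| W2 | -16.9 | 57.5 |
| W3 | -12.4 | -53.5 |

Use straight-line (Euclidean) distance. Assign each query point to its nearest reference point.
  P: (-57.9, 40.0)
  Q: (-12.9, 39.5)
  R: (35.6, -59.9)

P at (-57.9, 40.0):
  W1: √((75.5)² + (11.5)²) = √(5700.250 + 132.250) = 76.4
  W2: √((41.0)² + (17.5)²) = √(1681.000 + 306.250) = 44.6
  W3: √((45.5)² + (-93.5)²) = √(2070.250 + 8742.250) = 104.0
  → nearest: W2 (44.6)
Q at (-12.9, 39.5):
  W1: √((30.5)² + (12.0)²) = √(930.250 + 144.000) = 32.8
  W2: √((-4.0)² + (18.0)²) = √(16.000 + 324.000) = 18.4
  W3: √((0.5)² + (-93.0)²) = √(0.250 + 8649.000) = 93.0
  → nearest: W2 (18.4)
R at (35.6, -59.9):
  W1: √((-18.0)² + (111.4)²) = √(324.000 + 12409.960) = 112.8
  W2: √((-52.5)² + (117.4)²) = √(2756.250 + 13782.760) = 128.6
  W3: √((-48.0)² + (6.4)²) = √(2304.000 + 40.960) = 48.4
  → nearest: W3 (48.4)

P→W2; Q→W2; R→W3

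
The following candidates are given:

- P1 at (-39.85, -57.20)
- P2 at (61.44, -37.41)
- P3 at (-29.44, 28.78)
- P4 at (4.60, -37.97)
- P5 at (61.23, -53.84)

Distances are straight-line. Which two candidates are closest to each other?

Pairwise distances:
P2–P5: 16.43
P1–P4: 48.43
P2–P4: 56.84
P4–P5: 58.81
P3–P4: 74.93
P1–P3: 86.61
P1–P5: 101.14
P1–P2: 103.21
P2–P3: 112.43
P3–P5: 122.67
Closest pair: P2–P5 at 16.43.

P2 and P5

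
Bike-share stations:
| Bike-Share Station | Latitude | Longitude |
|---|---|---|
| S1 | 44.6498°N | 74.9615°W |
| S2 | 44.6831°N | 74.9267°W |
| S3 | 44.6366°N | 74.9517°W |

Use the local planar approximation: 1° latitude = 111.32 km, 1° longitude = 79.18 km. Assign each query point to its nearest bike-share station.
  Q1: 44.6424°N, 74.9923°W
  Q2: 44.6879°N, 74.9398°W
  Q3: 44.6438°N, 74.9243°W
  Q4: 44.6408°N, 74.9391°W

Q1 at 44.6424°N, 74.9923°W:
  S1: 2.5741 km
  S2: 6.8926 km
  S3: 3.2789 km
  → nearest: S1 (2.5741 km)
Q2 at 44.6879°N, 74.9398°W:
  S1: 4.5761 km
  S2: 1.1668 km
  S3: 5.7879 km
  → nearest: S2 (1.1668 km)
Q3 at 44.6438°N, 74.9243°W:
  S1: 3.0203 km
  S2: 4.3790 km
  S3: 2.3129 km
  → nearest: S3 (2.3129 km)
Q4 at 44.6408°N, 74.9391°W:
  S1: 2.0370 km
  S2: 4.8101 km
  S3: 1.1018 km
  → nearest: S3 (1.1018 km)

Q1→S1; Q2→S2; Q3→S3; Q4→S3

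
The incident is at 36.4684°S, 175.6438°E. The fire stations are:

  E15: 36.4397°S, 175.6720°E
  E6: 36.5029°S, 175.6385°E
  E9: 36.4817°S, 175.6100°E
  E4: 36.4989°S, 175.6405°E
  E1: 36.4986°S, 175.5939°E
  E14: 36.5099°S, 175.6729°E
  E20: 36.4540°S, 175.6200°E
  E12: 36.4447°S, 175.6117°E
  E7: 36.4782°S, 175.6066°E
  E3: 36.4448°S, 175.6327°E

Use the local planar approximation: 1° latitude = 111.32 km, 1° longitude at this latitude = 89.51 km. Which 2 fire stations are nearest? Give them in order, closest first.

E20, E3

Distances from 36.4684°S, 175.6438°E:
E15: 4.0717 km
E6: 3.8697 km
E9: 3.3683 km
E4: 3.4081 km
E1: 5.5904 km
E14: 5.3035 km
E20: 2.6661 km
E12: 3.9008 km
E7: 3.5039 km
E3: 2.8088 km
Sorted: E20 (2.6661 km) < E3 (2.8088 km) < E9 (3.3683 km) < E4 (3.4081 km) < …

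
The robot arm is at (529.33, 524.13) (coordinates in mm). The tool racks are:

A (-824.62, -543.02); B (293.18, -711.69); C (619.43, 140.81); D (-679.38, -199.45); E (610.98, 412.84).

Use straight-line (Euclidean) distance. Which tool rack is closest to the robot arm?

Distances from (529.33, 524.13):
A: √((-1353.95)² + (-1067.15)²) = √(1833180.6025 + 1138809.1225) = 1723.95 mm
B: √((-236.15)² + (-1235.82)²) = √(55766.8225 + 1527251.0724) = 1258.18 mm
C: √((90.10)² + (-383.32)²) = √(8118.0100 + 146934.2224) = 393.77 mm
D: √((-1208.71)² + (-723.58)²) = √(1460979.8641 + 523568.0164) = 1408.74 mm
E: √((81.65)² + (-111.29)²) = √(6666.7225 + 12385.4641) = 138.03 mm
Minimum: E at 138.03 mm.

E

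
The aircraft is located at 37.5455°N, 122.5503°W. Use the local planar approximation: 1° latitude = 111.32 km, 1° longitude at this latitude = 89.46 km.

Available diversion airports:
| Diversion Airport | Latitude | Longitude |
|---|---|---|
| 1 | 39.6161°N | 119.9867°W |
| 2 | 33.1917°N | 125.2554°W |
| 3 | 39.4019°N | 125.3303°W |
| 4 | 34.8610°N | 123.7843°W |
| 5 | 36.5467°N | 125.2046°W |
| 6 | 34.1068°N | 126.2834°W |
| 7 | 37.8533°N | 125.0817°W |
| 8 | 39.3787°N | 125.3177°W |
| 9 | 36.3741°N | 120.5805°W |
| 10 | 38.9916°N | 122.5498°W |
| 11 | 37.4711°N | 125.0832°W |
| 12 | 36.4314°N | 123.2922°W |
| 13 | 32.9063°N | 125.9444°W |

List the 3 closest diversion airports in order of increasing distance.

Distances from 37.5455°N, 122.5503°W:
1: √((2.0706·111.32)² + (2.5636·89.46)²) = √(53129.877513 + 52596.677814) = 325.1562 km
2: √((-4.3538·111.32)² + (-2.7051·89.46)²) = √(234900.177734 + 58563.151067) = 541.7226 km
3: √((1.8564·111.32)² + (-2.7800·89.46)²) = √(42706.060878 + 61851.093121) = 323.3530 km
4: √((-2.6845·111.32)² + (-1.2340·89.46)²) = √(89304.472989 + 12186.755752) = 318.5769 km
5: √((-0.9988·111.32)² + (-2.6543·89.46)²) = √(12362.419103 + 56384.249196) = 262.1959 km
6: √((-3.4387·111.32)² + (-3.7331·89.46)²) = √(146532.841926 + 111531.369528) = 508.0002 km
7: √((0.3078·111.32)² + (-2.5314·89.46)²) = √(1174.041980 + 51283.698609) = 229.0365 km
8: √((1.8332·111.32)² + (-2.7674·89.46)²) = √(41645.309351 + 61291.699107) = 320.8380 km
9: √((-1.1714·111.32)² + (1.9698·89.46)²) = √(17004.224678 + 31052.892074) = 219.2193 km
10: √((1.4461·111.32)² + (0.0005·89.46)²) = √(25914.512750 + 0.002001) = 160.9799 km
11: √((-0.0744·111.32)² + (-2.5329·89.46)²) = √(68.594969 + 51344.493695) = 226.7445 km
12: √((-1.1141·111.32)² + (-0.7419·89.46)²) = √(15381.360243 + 4405.026545) = 140.6641 km
13: √((-4.6392·111.32)² + (-3.3941·89.46)²) = √(266705.877681 + 92194.933449) = 599.0833 km
Sorted: 12 (140.6641 km) < 10 (160.9799 km) < 9 (219.2193 km) < 11 (226.7445 km) < 7 (229.0365 km) < …

12, 10, 9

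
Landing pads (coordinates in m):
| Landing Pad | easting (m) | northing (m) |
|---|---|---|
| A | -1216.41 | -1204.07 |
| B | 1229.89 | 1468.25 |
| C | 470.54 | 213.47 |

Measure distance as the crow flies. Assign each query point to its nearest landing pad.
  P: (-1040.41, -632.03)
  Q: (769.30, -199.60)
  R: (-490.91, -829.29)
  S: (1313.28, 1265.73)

P→A; Q→C; R→A; S→B

P at (-1040.41, -632.03):
  A: 598.50 m
  B: 3092.80 m
  C: 1731.43 m
  → nearest: A (598.50 m)
Q at (769.30, -199.60):
  A: 2225.31 m
  B: 1730.28 m
  C: 509.79 m
  → nearest: C (509.79 m)
R at (-490.91, -829.29):
  A: 816.58 m
  B: 2870.51 m
  C: 1418.36 m
  → nearest: A (816.58 m)
S at (1313.28, 1265.73):
  A: 3535.43 m
  B: 219.02 m
  C: 1348.13 m
  → nearest: B (219.02 m)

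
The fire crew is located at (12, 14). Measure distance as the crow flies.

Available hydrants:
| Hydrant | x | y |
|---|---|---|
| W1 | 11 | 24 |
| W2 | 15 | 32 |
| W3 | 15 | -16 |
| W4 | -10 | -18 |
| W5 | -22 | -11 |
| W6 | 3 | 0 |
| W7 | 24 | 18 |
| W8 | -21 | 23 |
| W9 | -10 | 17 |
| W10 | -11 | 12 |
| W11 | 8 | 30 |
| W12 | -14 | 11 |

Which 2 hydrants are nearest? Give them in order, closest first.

W1, W7

Distances from (12, 14):
W1: √((-1)² + (10)²) = √(1.000 + 100.000) = 10.0
W2: √((3)² + (18)²) = √(9.000 + 324.000) = 18.2
W3: √((3)² + (-30)²) = √(9.000 + 900.000) = 30.1
W4: √((-22)² + (-32)²) = √(484.000 + 1024.000) = 38.8
W5: √((-34)² + (-25)²) = √(1156.000 + 625.000) = 42.2
W6: √((-9)² + (-14)²) = √(81.000 + 196.000) = 16.6
W7: √((12)² + (4)²) = √(144.000 + 16.000) = 12.6
W8: √((-33)² + (9)²) = √(1089.000 + 81.000) = 34.2
W9: √((-22)² + (3)²) = √(484.000 + 9.000) = 22.2
W10: √((-23)² + (-2)²) = √(529.000 + 4.000) = 23.1
W11: √((-4)² + (16)²) = √(16.000 + 256.000) = 16.5
W12: √((-26)² + (-3)²) = √(676.000 + 9.000) = 26.2
Sorted: W1 (10.0) < W7 (12.6) < W11 (16.5) < W6 (16.6) < …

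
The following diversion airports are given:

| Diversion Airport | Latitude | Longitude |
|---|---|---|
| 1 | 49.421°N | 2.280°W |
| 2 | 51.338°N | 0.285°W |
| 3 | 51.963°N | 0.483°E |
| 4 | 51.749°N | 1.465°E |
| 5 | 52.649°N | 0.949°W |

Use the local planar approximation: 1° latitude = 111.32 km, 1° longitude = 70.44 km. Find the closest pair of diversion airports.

3 and 4

Pairwise distances:
1–2: √((1.917·111.32)² + (1.995·70.44)²) = √(45539.74779 + 19748.06257) = 255.515 km
1–3: √((2.542·111.32)² + (2.763·70.44)²) = √(80075.09964 + 37879.17089) = 343.445 km
1–4: √((2.328·111.32)² + (3.745·70.44)²) = √(67160.25668 + 69589.27928) = 369.797 km
1–5: √((3.228·111.32)² + (1.331·70.44)²) = √(129125.92553 + 8790.12003) = 371.370 km
2–3: √((0.625·111.32)² + (0.768·70.44)²) = √(4840.68062 + 2926.58495) = 88.132 km
2–4: √((0.411·111.32)² + (1.750·70.44)²) = √(2093.29309 + 15195.49290) = 131.487 km
2–5: √((1.311·111.32)² + (-0.664·70.44)²) = √(21298.63538 + 2187.63495) = 153.252 km
3–4: √((-0.214·111.32)² + (0.982·70.44)²) = √(567.51055 + 4784.77665) = 73.159 km
3–5: √((0.686·111.32)² + (-1.432·70.44)²) = √(5831.69264 + 10174.77304) = 126.517 km
4–5: √((0.900·111.32)² + (-2.414·70.44)²) = √(10037.63534 + 28914.33618) = 197.363 km
Closest pair: 3–4 at 73.159 km.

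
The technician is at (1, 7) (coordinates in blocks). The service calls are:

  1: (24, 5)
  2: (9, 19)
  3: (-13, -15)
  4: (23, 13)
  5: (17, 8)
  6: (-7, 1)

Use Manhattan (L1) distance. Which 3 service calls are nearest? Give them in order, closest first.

Distances from (1, 7):
1: |23| + |-2| = 23 + 2 = 25 blocks
2: |8| + |12| = 8 + 12 = 20 blocks
3: |-14| + |-22| = 14 + 22 = 36 blocks
4: |22| + |6| = 22 + 6 = 28 blocks
5: |16| + |1| = 16 + 1 = 17 blocks
6: |-8| + |-6| = 8 + 6 = 14 blocks
Sorted: 6 (14 blocks) < 5 (17 blocks) < 2 (20 blocks) < 1 (25 blocks) < 4 (28 blocks) < …

6, 5, 2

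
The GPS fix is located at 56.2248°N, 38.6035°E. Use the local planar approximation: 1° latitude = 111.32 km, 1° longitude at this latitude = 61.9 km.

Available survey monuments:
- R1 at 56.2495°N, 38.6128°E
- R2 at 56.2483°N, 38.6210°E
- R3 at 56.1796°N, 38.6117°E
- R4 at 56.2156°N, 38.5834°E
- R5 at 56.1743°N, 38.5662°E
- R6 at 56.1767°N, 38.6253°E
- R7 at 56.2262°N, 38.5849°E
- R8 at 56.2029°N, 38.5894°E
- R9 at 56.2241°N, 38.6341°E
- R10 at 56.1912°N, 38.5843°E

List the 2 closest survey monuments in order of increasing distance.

Distances from 56.2248°N, 38.6035°E:
R1: 2.8092 km
R2: 2.8314 km
R3: 5.0572 km
R4: 1.6115 km
R5: 6.0773 km
R6: 5.5219 km
R7: 1.1618 km
R8: 2.5894 km
R9: 1.8957 km
R10: 3.9246 km
Sorted: R7 (1.1618 km) < R4 (1.6115 km) < R9 (1.8957 km) < R8 (2.5894 km) < …

R7, R4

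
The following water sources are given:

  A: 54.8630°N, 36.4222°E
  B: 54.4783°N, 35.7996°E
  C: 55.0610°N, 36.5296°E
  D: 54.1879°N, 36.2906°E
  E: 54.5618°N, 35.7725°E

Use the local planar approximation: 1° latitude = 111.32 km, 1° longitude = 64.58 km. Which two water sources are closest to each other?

Pairwise distances:
A–B: √((-0.3847·111.32)² + (-0.6226·64.58)²) = √(1833.963838 + 1616.643700) = 58.7419 km
A–C: √((0.1980·111.32)² + (0.1074·64.58)²) = √(485.821551 + 48.106598) = 23.1069 km
A–D: √((-0.6751·111.32)² + (-0.1316·64.58)²) = √(5647.842944 + 72.228378) = 75.6312 km
A–E: √((-0.3012·111.32)² + (-0.6497·64.58)²) = √(1124.233003 + 1760.442380) = 53.7092 km
B–C: √((0.5827·111.32)² + (0.7300·64.58)²) = √(4207.619232 + 2222.500164) = 80.1880 km
B–D: √((-0.2904·111.32)² + (0.4910·64.58)²) = √(1045.056136 + 1005.446729) = 45.2825 km
B–E: √((0.0835·111.32)² + (-0.0271·64.58)²) = √(86.401115 + 3.062913) = 9.4585 km
C–D: √((-0.8731·111.32)² + (-0.2390·64.58)²) = √(9446.574887 + 238.227495) = 98.4114 km
C–E: √((-0.4992·111.32)² + (-0.7571·64.58)²) = √(3088.129817 + 2390.576102) = 74.0183 km
D–E: √((0.3739·111.32)² + (-0.5181·64.58)²) = √(1732.436502 + 1119.497855) = 53.4035 km
Closest pair: B–E at 9.4585 km.

B and E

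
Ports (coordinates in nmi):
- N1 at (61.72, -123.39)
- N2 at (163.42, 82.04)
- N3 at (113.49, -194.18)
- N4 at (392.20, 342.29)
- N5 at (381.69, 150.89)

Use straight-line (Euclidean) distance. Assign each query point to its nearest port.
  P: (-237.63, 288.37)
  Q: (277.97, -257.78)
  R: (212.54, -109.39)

P at (-237.63, 288.37):
  N1: 509.07 nmi
  N2: 451.01 nmi
  N3: 596.77 nmi
  N4: 632.13 nmi
  N5: 634.40 nmi
  → nearest: N2 (451.01 nmi)
Q at (277.97, -257.78):
  N1: 254.61 nmi
  N2: 358.61 nmi
  N3: 176.35 nmi
  N4: 610.85 nmi
  N5: 421.63 nmi
  → nearest: N3 (176.35 nmi)
R at (212.54, -109.39):
  N1: 151.47 nmi
  N2: 197.63 nmi
  N3: 130.38 nmi
  N4: 486.10 nmi
  N5: 310.41 nmi
  → nearest: N3 (130.38 nmi)

P→N2; Q→N3; R→N3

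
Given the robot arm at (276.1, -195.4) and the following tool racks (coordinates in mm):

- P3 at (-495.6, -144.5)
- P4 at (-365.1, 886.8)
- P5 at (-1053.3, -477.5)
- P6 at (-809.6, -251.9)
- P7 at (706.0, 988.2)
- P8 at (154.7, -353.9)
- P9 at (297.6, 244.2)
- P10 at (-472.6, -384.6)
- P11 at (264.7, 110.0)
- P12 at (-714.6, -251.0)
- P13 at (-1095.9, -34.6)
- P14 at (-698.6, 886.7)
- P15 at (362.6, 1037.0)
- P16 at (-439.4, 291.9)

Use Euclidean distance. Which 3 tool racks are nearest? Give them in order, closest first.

P8, P11, P9

Distances from (276.1, -195.4):
P3: √((-771.7)² + (50.9)²) = √(595520.890 + 2590.810) = 773.4 mm
P4: √((-641.2)² + (1082.2)²) = √(411137.440 + 1171156.840) = 1257.9 mm
P5: √((-1329.4)² + (-282.1)²) = √(1767304.360 + 79580.410) = 1359.0 mm
P6: √((-1085.7)² + (-56.5)²) = √(1178744.490 + 3192.250) = 1087.2 mm
P7: √((429.9)² + (1183.6)²) = √(184814.010 + 1400908.960) = 1259.3 mm
P8: √((-121.4)² + (-158.5)²) = √(14737.960 + 25122.250) = 199.7 mm
P9: √((21.5)² + (439.6)²) = √(462.250 + 193248.160) = 440.1 mm
P10: √((-748.7)² + (-189.2)²) = √(560551.690 + 35796.640) = 772.2 mm
P11: √((-11.4)² + (305.4)²) = √(129.960 + 93269.160) = 305.6 mm
P12: √((-990.7)² + (-55.6)²) = √(981486.490 + 3091.360) = 992.3 mm
P13: √((-1372.0)² + (160.8)²) = √(1882384.000 + 25856.640) = 1381.4 mm
P14: √((-974.7)² + (1082.1)²) = √(950040.090 + 1170940.410) = 1456.4 mm
P15: √((86.5)² + (1232.4)²) = √(7482.250 + 1518809.760) = 1235.4 mm
P16: √((-715.5)² + (487.3)²) = √(511940.250 + 237461.290) = 865.7 mm
Sorted: P8 (199.7 mm) < P11 (305.6 mm) < P9 (440.1 mm) < P10 (772.2 mm) < P3 (773.4 mm) < …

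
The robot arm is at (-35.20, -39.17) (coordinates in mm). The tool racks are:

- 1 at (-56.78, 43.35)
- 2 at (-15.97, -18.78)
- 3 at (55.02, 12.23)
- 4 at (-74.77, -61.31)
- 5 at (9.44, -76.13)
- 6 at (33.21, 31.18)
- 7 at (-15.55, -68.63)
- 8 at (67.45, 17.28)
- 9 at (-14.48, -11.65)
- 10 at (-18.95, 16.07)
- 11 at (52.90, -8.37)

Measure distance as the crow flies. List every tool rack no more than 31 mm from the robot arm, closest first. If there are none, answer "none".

Distances from (-35.20, -39.17):
1: 85.30 mm
2: 28.03 mm
3: 103.83 mm
4: 45.34 mm
5: 57.95 mm
6: 98.13 mm
7: 35.41 mm
8: 117.15 mm
9: 34.45 mm
10: 57.58 mm
11: 93.33 mm
Threshold 31 mm: 2 (28.03 mm) is within range.

2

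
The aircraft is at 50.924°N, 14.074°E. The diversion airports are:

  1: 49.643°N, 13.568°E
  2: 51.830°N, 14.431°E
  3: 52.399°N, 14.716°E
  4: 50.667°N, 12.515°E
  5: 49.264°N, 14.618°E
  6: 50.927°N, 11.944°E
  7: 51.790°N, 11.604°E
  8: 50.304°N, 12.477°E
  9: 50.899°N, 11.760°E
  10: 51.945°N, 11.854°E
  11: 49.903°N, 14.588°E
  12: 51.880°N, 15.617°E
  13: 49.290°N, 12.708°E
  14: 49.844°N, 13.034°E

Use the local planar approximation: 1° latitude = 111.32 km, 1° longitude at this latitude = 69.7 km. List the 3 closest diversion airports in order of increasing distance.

2, 4, 11

Distances from 50.924°N, 14.074°E:
1: √((-1.281·111.32)² + (-0.506·69.7)²) = √(20335.02238 + 1243.84593) = 146.897 km
2: √((0.906·111.32)² + (0.357·69.7)²) = √(10171.91660 + 619.15871) = 103.880 km
3: √((1.475·111.32)² + (0.642·69.7)²) = √(26960.65481 + 2002.32981) = 170.185 km
4: √((-0.257·111.32)² + (-1.559·69.7)²) = √(818.48861 + 11807.49544) = 112.365 km
5: √((-1.660·111.32)² + (0.544·69.7)²) = √(34147.78760 + 1437.68372) = 188.641 km
6: √((0.003·111.32)² + (-2.130·69.7)²) = √(0.11153 + 22040.66852) = 148.461 km
7: √((0.866·111.32)² + (-2.470·69.7)²) = √(9293.56155 + 29638.72128) = 197.313 km
8: √((-0.620·111.32)² + (-1.597·69.7)²) = √(4763.53954 + 12390.11646) = 130.972 km
9: √((-0.025·111.32)² + (-2.314·69.7)²) = √(7.74509 + 26013.10928) = 161.310 km
10: √((1.021·111.32)² + (-2.220·69.7)²) = √(12918.07732 + 23942.61076) = 191.991 km
11: √((-1.021·111.32)² + (0.514·69.7)²) = √(12918.07732 + 1283.48795) = 119.170 km
12: √((0.956·111.32)² + (1.543·69.7)²) = √(11325.62506 + 11566.37872) = 151.301 km
13: √((-1.634·111.32)² + (-1.366·69.7)²) = √(33086.47495 + 9064.98218) = 205.308 km
14: √((-1.080·111.32)² + (-1.040·69.7)²) = √(14454.19490 + 5254.51014) = 140.388 km
Sorted: 2 (103.880 km) < 4 (112.365 km) < 11 (119.170 km) < 8 (130.972 km) < 14 (140.388 km) < …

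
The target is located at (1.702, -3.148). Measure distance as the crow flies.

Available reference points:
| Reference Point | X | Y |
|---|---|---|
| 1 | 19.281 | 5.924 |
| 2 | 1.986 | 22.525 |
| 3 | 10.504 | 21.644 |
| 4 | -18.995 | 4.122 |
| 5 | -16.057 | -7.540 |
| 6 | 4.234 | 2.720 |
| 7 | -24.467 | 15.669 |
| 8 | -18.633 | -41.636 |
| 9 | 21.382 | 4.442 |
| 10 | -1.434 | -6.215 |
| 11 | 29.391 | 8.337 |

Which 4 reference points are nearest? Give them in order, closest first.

Distances from (1.702, -3.148):
1: 19.782
2: 25.675
3: 26.308
4: 21.937
5: 18.294
6: 6.391
7: 32.232
8: 43.530
9: 21.093
10: 4.386
11: 29.976
Sorted: 10 (4.386) < 6 (6.391) < 5 (18.294) < 1 (19.782) < 9 (21.093) < 4 (21.937) < …

10, 6, 5, 1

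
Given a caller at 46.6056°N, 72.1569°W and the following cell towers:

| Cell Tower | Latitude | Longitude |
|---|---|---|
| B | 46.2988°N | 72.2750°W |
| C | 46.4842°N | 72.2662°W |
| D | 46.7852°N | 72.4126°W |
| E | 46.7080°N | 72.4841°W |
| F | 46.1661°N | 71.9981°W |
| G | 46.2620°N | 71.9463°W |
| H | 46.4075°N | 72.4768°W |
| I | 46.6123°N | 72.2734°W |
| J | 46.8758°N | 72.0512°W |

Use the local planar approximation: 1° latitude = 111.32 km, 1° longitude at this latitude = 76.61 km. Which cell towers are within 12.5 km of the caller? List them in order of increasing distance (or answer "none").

I

Distances from 46.6056°N, 72.1569°W:
B: 35.3311 km
C: 15.8981 km
D: 27.9903 km
E: 27.5370 km
F: 50.4150 km
G: 41.5131 km
H: 32.9686 km
I: 8.9562 km
J: 31.1496 km
Threshold 12.5 km: I (8.9562 km) is within range.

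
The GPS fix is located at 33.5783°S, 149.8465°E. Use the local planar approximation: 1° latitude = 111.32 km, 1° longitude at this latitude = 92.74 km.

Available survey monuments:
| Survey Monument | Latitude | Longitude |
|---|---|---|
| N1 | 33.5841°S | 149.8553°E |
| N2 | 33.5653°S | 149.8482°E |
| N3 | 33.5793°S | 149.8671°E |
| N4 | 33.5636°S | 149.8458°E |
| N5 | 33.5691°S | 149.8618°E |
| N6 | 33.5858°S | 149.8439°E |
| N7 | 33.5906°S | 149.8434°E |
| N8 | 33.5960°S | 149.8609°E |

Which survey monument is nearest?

Distances from 33.5783°S, 149.8465°E:
N1: √((-0.0058·111.32)² + (0.0088·92.74)²) = √(0.416872 + 0.666039) = 1.0406 km
N2: √((0.0130·111.32)² + (0.0017·92.74)²) = √(2.094272 + 0.024856) = 1.4557 km
N3: √((-0.0010·111.32)² + (0.0206·92.74)²) = √(0.012392 + 3.649796) = 1.9137 km
N4: √((0.0147·111.32)² + (-0.0007·92.74)²) = √(2.677818 + 0.004214) = 1.6377 km
N5: √((0.0092·111.32)² + (0.0153·92.74)²) = √(1.048871 + 2.013340) = 1.7499 km
N6: √((-0.0075·111.32)² + (-0.0026·92.74)²) = √(0.697058 + 0.058141) = 0.8690 km
N7: √((-0.0123·111.32)² + (-0.0031·92.74)²) = √(1.874807 + 0.082653) = 1.3991 km
N8: √((-0.0177·111.32)² + (0.0144·92.74)²) = √(3.882334 + 1.783443) = 2.3803 km
Minimum: N6 at 0.8690 km.

N6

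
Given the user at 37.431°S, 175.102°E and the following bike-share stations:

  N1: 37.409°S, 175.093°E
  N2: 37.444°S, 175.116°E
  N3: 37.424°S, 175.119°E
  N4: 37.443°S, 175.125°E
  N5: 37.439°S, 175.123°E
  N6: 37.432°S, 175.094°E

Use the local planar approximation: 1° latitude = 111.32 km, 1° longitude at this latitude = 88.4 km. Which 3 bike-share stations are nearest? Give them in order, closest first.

Distances from 37.431°S, 175.102°E:
N1: √((0.022·111.32)² + (-0.009·88.4)²) = √(5.99780 + 0.63298) = 2.575 km
N2: √((-0.013·111.32)² + (0.014·88.4)²) = √(2.09427 + 1.53165) = 1.904 km
N3: √((0.007·111.32)² + (0.017·88.4)²) = √(0.60721 + 2.25841) = 1.693 km
N4: √((-0.012·111.32)² + (0.023·88.4)²) = √(1.78447 + 4.13390) = 2.433 km
N5: √((-0.008·111.32)² + (0.021·88.4)²) = √(0.79310 + 3.44622) = 2.059 km
N6: √((-0.001·111.32)² + (-0.008·88.4)²) = √(0.01239 + 0.50013) = 0.716 km
Sorted: N6 (0.716 km) < N3 (1.693 km) < N2 (1.904 km) < N5 (2.059 km) < N4 (2.433 km) < …

N6, N3, N2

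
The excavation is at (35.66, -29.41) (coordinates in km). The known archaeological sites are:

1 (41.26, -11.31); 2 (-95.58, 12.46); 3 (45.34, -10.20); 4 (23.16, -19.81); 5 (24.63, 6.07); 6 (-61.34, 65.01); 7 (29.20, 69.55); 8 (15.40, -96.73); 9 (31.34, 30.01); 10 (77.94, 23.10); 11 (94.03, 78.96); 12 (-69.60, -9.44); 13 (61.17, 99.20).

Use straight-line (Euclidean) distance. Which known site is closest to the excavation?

Distances from (35.66, -29.41):
1: 18.95 km
2: 137.76 km
3: 21.51 km
4: 15.76 km
5: 37.15 km
6: 135.37 km
7: 99.17 km
8: 70.30 km
9: 59.58 km
10: 67.42 km
11: 123.09 km
12: 107.14 km
13: 131.12 km
Minimum: 4 at 15.76 km.

4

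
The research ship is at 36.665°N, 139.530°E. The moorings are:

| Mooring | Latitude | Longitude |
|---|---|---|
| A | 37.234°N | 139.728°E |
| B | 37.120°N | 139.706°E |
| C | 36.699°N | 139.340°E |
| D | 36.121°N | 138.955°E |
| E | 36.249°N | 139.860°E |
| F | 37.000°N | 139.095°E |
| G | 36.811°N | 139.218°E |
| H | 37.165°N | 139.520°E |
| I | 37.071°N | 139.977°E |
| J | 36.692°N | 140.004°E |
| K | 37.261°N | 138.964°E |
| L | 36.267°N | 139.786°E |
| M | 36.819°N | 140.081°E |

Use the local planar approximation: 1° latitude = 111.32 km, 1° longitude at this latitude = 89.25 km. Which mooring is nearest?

C

Distances from 36.665°N, 139.530°E:
A: √((0.569·111.32)² + (0.198·89.25)²) = √(4012.09242 + 312.28191) = 65.760 km
B: √((0.455·111.32)² + (0.176·89.25)²) = √(2565.48328 + 246.74126) = 53.030 km
C: √((0.034·111.32)² + (-0.190·89.25)²) = √(14.32532 + 287.55681) = 17.375 km
D: √((-0.544·111.32)² + (-0.575·89.25)²) = √(3667.28105 + 2633.61410) = 79.378 km
E: √((-0.416·111.32)² + (0.330·89.25)²) = √(2144.53460 + 867.44976) = 54.882 km
F: √((0.335·111.32)² + (-0.435·89.25)²) = √(1390.70818 + 1507.28356) = 53.833 km
G: √((0.146·111.32)² + (-0.312·89.25)²) = √(264.15091 + 775.39972) = 32.242 km
H: √((0.500·111.32)² + (-0.010·89.25)²) = √(3098.03560 + 0.79656) = 55.667 km
I: √((0.406·111.32)² + (0.447·89.25)²) = √(2042.67118 + 1591.59108) = 60.285 km
J: √((0.027·111.32)² + (0.474·89.25)²) = √(9.03387 + 1789.67072) = 42.411 km
K: √((0.596·111.32)² + (-0.566·89.25)²) = √(4401.88725 + 2551.81574) = 83.389 km
L: √((-0.398·111.32)² + (0.256·89.25)²) = √(1962.96492 + 522.03110) = 49.850 km
M: √((0.154·111.32)² + (0.551·89.25)²) = √(293.89205 + 2418.35274) = 52.079 km
Minimum: C at 17.375 km.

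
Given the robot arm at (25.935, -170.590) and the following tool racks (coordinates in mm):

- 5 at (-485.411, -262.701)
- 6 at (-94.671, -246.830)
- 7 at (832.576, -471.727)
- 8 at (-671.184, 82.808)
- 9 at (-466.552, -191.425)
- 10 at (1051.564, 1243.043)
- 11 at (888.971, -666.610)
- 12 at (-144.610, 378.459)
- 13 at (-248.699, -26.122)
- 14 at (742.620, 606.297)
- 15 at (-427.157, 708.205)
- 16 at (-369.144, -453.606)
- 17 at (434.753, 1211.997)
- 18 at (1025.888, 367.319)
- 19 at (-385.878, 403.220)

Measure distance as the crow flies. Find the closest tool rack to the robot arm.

Distances from (25.935, -170.590):
5: √((-511.346)² + (-92.111)²) = √(261474.73172 + 8484.43632) = 519.576 mm
6: √((-120.606)² + (-76.240)²) = √(14545.80724 + 5812.53760) = 142.683 mm
7: √((806.641)² + (-301.137)²) = √(650669.70288 + 90683.49277) = 861.019 mm
8: √((-697.119)² + (253.398)²) = √(485974.90016 + 64210.54640) = 741.745 mm
9: √((-492.487)² + (-20.835)²) = √(242543.44517 + 434.09723) = 492.928 mm
10: √((1025.629)² + (1413.633)²) = √(1051914.84564 + 1998358.25869) = 1746.503 mm
11: √((863.036)² + (-496.020)²) = √(744831.13730 + 246035.84040) = 995.423 mm
12: √((-170.545)² + (549.049)²) = √(29085.59703 + 301454.80440) = 574.926 mm
13: √((-274.634)² + (144.468)²) = √(75423.83396 + 20871.00302) = 310.314 mm
14: √((716.685)² + (776.887)²) = √(513637.38923 + 603553.41077) = 1056.972 mm
15: √((-453.092)² + (878.795)²) = √(205292.36046 + 772280.65203) = 988.723 mm
16: √((-395.079)² + (-283.016)²) = √(156087.41624 + 80098.05626) = 485.989 mm
17: √((408.818)² + (1382.587)²) = √(167132.15712 + 1911546.81257) = 1441.762 mm
18: √((999.953)² + (537.909)²) = √(999906.00221 + 289346.09228) = 1135.452 mm
19: √((-411.813)² + (573.810)²) = √(169589.94697 + 329257.91610) = 706.292 mm
Minimum: 6 at 142.683 mm.

6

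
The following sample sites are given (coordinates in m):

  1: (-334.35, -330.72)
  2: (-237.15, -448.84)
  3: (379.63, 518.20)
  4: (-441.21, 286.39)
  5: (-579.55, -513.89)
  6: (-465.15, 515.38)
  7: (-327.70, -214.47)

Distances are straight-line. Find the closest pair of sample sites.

Pairwise distances:
1–7: 116.44 m
1–2: 152.97 m
4–6: 230.24 m
2–7: 251.25 m
1–5: 306.06 m
2–5: 348.52 m
5–7: 391.26 m
4–7: 513.56 m
1–4: 626.29 m
6–7: 742.68 m
2–4: 763.02 m
4–5: 812.15 m
3–6: 844.78 m
3–4: 852.94 m
1–6: 856.15 m
2–6: 990.81 m
3–7: 1018.39 m
5–6: 1035.61 m
1–3: 1109.25 m
2–3: 1146.99 m
3–5: 1408.98 m
Closest pair: 1–7 at 116.44 m.

1 and 7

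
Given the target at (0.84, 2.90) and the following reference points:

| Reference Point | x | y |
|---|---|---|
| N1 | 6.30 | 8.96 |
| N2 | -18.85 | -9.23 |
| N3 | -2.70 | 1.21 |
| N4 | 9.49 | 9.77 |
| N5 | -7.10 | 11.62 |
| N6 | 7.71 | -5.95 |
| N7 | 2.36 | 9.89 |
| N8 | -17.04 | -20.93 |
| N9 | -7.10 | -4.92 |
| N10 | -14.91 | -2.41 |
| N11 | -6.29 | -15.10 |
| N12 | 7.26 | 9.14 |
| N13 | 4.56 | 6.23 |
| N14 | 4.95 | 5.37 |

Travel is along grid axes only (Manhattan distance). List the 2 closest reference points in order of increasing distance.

Distances from (0.84, 2.90):
N1: |5.46| + |6.06| = 5.46 + 6.06 = 11.52
N2: |-19.69| + |-12.13| = 19.69 + 12.13 = 31.82
N3: |-3.54| + |-1.69| = 3.54 + 1.69 = 5.23
N4: |8.65| + |6.87| = 8.65 + 6.87 = 15.52
N5: |-7.94| + |8.72| = 7.94 + 8.72 = 16.66
N6: |6.87| + |-8.85| = 6.87 + 8.85 = 15.72
N7: |1.52| + |6.99| = 1.52 + 6.99 = 8.51
N8: |-17.88| + |-23.83| = 17.88 + 23.83 = 41.71
N9: |-7.94| + |-7.82| = 7.94 + 7.82 = 15.76
N10: |-15.75| + |-5.31| = 15.75 + 5.31 = 21.06
N11: |-7.13| + |-18.00| = 7.13 + 18.00 = 25.13
N12: |6.42| + |6.24| = 6.42 + 6.24 = 12.66
N13: |3.72| + |3.33| = 3.72 + 3.33 = 7.05
N14: |4.11| + |2.47| = 4.11 + 2.47 = 6.58
Sorted: N3 (5.23) < N14 (6.58) < N13 (7.05) < N7 (8.51) < …

N3, N14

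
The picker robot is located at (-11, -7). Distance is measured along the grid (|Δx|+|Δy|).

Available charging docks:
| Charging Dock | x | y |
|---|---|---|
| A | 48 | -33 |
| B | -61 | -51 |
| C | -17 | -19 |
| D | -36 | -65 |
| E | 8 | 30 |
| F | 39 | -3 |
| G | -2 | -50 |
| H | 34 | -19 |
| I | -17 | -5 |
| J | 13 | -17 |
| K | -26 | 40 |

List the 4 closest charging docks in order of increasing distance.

I, C, J, G

Distances from (-11, -7):
A: 85
B: 94
C: 18
D: 83
E: 56
F: 54
G: 52
H: 57
I: 8
J: 34
K: 62
Sorted: I (8) < C (18) < J (34) < G (52) < F (54) < E (56) < …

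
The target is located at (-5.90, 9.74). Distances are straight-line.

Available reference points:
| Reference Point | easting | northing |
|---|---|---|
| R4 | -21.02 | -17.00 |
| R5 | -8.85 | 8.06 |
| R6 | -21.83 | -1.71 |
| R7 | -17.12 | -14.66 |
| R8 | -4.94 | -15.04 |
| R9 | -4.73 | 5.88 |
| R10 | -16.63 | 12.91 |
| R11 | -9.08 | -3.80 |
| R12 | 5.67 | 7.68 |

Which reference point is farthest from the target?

Distances from (-5.90, 9.74):
R4: 30.72
R5: 3.39
R6: 19.62
R7: 26.86
R8: 24.80
R9: 4.03
R10: 11.19
R11: 13.91
R12: 11.75
Maximum: R4 at 30.72.

R4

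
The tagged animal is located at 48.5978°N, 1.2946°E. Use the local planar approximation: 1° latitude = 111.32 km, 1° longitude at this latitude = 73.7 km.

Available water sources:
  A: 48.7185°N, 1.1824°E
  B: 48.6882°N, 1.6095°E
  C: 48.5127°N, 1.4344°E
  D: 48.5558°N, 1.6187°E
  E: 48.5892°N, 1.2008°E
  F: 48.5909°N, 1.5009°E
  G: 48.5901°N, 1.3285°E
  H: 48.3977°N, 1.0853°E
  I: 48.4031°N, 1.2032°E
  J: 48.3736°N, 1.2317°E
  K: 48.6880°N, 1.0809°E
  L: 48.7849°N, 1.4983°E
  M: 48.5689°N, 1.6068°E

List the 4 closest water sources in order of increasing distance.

Distances from 48.5978°N, 1.2946°E:
A: 15.7770 km
B: 25.2960 km
C: 13.9965 km
D: 24.3395 km
E: 6.9790 km
F: 15.2237 km
G: 2.6414 km
H: 27.0947 km
I: 22.6967 km
J: 25.3848 km
K: 18.6782 km
L: 25.6746 km
M: 23.2330 km
Sorted: G (2.6414 km) < E (6.9790 km) < C (13.9965 km) < F (15.2237 km) < A (15.7770 km) < K (18.6782 km) < …

G, E, C, F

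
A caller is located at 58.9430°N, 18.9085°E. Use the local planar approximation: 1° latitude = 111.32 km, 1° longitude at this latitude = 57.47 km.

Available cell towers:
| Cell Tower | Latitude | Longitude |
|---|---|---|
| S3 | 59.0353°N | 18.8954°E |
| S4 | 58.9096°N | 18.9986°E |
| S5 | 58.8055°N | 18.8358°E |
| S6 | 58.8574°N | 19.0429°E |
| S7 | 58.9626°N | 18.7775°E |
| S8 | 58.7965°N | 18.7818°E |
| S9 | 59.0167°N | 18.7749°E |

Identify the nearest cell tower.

Distances from 58.9430°N, 18.9085°E:
S3: √((0.0923·111.32)² + (-0.0131·57.47)²) = √(105.572255 + 0.566794) = 10.3024 km
S4: √((-0.0334·111.32)² + (0.0901·57.47)²) = √(13.824178 + 26.812171) = 6.3747 km
S5: √((-0.1375·111.32)² + (-0.0727·57.47)²) = √(234.288942 + 17.456261) = 15.8665 km
S6: √((-0.0856·111.32)² + (0.1344·57.47)²) = √(90.801689 + 59.659682) = 12.2663 km
S7: √((0.0196·111.32)² + (-0.1310·57.47)²) = √(4.760565 + 56.679366) = 7.8384 km
S8: √((-0.1465·111.32)² + (-0.1267·57.47)²) = √(265.963258 + 53.019500) = 17.8601 km
S9: √((0.0737·111.32)² + (-0.1336·57.47)²) = √(67.310276 + 58.951561) = 11.2366 km
Minimum: S4 at 6.3747 km.

S4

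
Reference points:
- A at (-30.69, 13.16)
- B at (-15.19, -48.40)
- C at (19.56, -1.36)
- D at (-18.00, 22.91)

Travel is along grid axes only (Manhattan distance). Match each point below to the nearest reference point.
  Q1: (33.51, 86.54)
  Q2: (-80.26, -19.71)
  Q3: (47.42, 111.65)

Q1 at (33.51, 86.54):
  A: |-64.20| + |-73.38| = 64.20 + 73.38 = 137.58
  B: |-48.70| + |-134.94| = 48.70 + 134.94 = 183.64
  C: |-13.95| + |-87.90| = 13.95 + 87.90 = 101.85
  D: |-51.51| + |-63.63| = 51.51 + 63.63 = 115.14
  → nearest: C (101.85)
Q2 at (-80.26, -19.71):
  A: |49.57| + |32.87| = 49.57 + 32.87 = 82.44
  B: |65.07| + |-28.69| = 65.07 + 28.69 = 93.76
  C: |99.82| + |18.35| = 99.82 + 18.35 = 118.17
  D: |62.26| + |42.62| = 62.26 + 42.62 = 104.88
  → nearest: A (82.44)
Q3 at (47.42, 111.65):
  A: |-78.11| + |-98.49| = 78.11 + 98.49 = 176.60
  B: |-62.61| + |-160.05| = 62.61 + 160.05 = 222.66
  C: |-27.86| + |-113.01| = 27.86 + 113.01 = 140.87
  D: |-65.42| + |-88.74| = 65.42 + 88.74 = 154.16
  → nearest: C (140.87)

Q1→C; Q2→A; Q3→C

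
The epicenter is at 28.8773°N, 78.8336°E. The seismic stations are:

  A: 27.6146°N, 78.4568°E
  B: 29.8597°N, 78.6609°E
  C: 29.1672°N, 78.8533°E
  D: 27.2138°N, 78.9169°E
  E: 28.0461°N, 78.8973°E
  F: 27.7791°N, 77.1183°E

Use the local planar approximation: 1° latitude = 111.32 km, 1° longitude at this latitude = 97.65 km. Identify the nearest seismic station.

C

Distances from 28.8773°N, 78.8336°E:
A: √((-1.2627·111.32)² + (-0.3768·97.65)²) = √(19758.171750 + 1353.836702) = 145.2997 km
B: √((0.9824·111.32)² + (-0.1727·97.65)²) = √(11959.777578 + 284.399724) = 110.6534 km
C: √((0.2899·111.32)² + (0.0197·97.65)²) = √(1041.460556 + 3.700641) = 32.3290 km
D: √((-1.6635·111.32)² + (0.0833·97.65)²) = √(34291.936096 + 66.165942) = 185.3594 km
E: √((-0.8312·111.32)² + (0.0637·97.65)²) = √(8561.649892 + 38.692194) = 92.7380 km
F: √((-1.0982·111.32)² + (-1.7153·97.65)²) = √(14945.459571 + 28055.930076) = 207.3678 km
Minimum: C at 32.3290 km.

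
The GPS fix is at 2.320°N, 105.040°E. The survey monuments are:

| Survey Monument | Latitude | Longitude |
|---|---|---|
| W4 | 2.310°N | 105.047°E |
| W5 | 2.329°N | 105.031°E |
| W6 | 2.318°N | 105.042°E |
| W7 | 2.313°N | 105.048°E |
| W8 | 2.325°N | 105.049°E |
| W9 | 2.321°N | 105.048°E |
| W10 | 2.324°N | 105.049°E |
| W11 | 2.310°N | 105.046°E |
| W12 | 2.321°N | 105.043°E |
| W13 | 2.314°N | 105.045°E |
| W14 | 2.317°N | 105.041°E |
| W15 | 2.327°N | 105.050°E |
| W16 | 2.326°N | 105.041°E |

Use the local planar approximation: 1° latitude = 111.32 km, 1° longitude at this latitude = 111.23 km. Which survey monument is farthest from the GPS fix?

W5

Distances from 2.320°N, 105.040°E:
W4: 1.3585 km
W5: 1.4163 km
W6: 0.3147 km
W7: 1.1828 km
W8: 1.1454 km
W9: 0.8968 km
W10: 1.0956 km
W11: 1.2979 km
W12: 0.3518 km
W13: 0.8691 km
W14: 0.3520 km
W15: 1.3581 km
W16: 0.6771 km
Maximum: W5 at 1.4163 km.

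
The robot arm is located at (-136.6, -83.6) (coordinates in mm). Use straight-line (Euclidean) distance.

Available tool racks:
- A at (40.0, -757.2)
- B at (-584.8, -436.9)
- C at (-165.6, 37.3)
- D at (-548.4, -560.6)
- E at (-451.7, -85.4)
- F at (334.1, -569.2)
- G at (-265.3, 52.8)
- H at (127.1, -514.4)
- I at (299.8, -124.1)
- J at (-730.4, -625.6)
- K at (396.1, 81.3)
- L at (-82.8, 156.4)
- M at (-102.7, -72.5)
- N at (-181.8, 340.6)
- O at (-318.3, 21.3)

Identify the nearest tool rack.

M

Distances from (-136.6, -83.6):
A: √((176.6)² + (-673.6)²) = √(31187.560 + 453736.960) = 696.4 mm
B: √((-448.2)² + (-353.3)²) = √(200883.240 + 124820.890) = 570.7 mm
C: √((-29.0)² + (120.9)²) = √(841.000 + 14616.810) = 124.3 mm
D: √((-411.8)² + (-477.0)²) = √(169579.240 + 227529.000) = 630.2 mm
E: √((-315.1)² + (-1.8)²) = √(99288.010 + 3.240) = 315.1 mm
F: √((470.7)² + (-485.6)²) = √(221558.490 + 235807.360) = 676.3 mm
G: √((-128.7)² + (136.4)²) = √(16563.690 + 18604.960) = 187.5 mm
H: √((263.7)² + (-430.8)²) = √(69537.690 + 185588.640) = 505.1 mm
I: √((436.4)² + (-40.5)²) = √(190444.960 + 1640.250) = 438.3 mm
J: √((-593.8)² + (-542.0)²) = √(352598.440 + 293764.000) = 804.0 mm
K: √((532.7)² + (164.9)²) = √(283769.290 + 27192.010) = 557.6 mm
L: √((53.8)² + (240.0)²) = √(2894.440 + 57600.000) = 246.0 mm
M: √((33.9)² + (11.1)²) = √(1149.210 + 123.210) = 35.7 mm
N: √((-45.2)² + (424.2)²) = √(2043.040 + 179945.640) = 426.6 mm
O: √((-181.7)² + (104.9)²) = √(33014.890 + 11004.010) = 209.8 mm
Minimum: M at 35.7 mm.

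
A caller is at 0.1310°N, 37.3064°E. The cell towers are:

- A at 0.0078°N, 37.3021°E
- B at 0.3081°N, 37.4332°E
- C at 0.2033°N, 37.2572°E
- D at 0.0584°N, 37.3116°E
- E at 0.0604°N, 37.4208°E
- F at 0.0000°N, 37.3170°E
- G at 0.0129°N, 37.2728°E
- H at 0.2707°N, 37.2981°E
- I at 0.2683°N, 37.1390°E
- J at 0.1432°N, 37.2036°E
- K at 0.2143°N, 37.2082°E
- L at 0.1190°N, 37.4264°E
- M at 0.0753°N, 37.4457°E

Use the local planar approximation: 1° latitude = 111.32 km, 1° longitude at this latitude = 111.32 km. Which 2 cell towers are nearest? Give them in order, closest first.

Distances from 0.1310°N, 37.3064°E:
A: 13.7230 km
B: 24.2470 km
C: 9.7352 km
D: 8.1025 km
E: 14.9649 km
F: 14.6306 km
G: 13.6686 km
H: 15.5788 km
I: 24.1012 km
J: 11.5240 km
K: 14.3349 km
L: 13.4250 km
M: 16.7006 km
Sorted: D (8.1025 km) < C (9.7352 km) < J (11.5240 km) < L (13.4250 km) < …

D, C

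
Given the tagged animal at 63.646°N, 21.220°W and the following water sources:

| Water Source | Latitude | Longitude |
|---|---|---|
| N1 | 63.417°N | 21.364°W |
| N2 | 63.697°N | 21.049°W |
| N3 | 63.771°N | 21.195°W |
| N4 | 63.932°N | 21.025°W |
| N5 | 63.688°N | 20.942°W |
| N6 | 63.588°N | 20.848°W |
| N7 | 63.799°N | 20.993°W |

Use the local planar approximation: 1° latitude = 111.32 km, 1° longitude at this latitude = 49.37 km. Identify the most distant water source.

N4

Distances from 63.646°N, 21.220°W:
N1: √((-0.229·111.32)² + (-0.144·49.37)²) = √(649.85634 + 50.54186) = 26.465 km
N2: √((0.051·111.32)² + (0.171·49.37)²) = √(32.23196 + 71.27192) = 10.174 km
N3: √((0.125·111.32)² + (0.025·49.37)²) = √(193.62722 + 1.52337) = 13.970 km
N4: √((0.286·111.32)² + (0.195·49.37)²) = √(1013.62768 + 92.68202) = 33.261 km
N5: √((0.042·111.32)² + (0.278·49.37)²) = √(21.85974 + 188.37178) = 14.499 km
N6: √((-0.058·111.32)² + (0.372·49.37)²) = √(41.68717 + 337.29673) = 19.468 km
N7: √((0.153·111.32)² + (0.227·49.37)²) = √(290.08766 + 125.59662) = 20.388 km
Maximum: N4 at 33.261 km.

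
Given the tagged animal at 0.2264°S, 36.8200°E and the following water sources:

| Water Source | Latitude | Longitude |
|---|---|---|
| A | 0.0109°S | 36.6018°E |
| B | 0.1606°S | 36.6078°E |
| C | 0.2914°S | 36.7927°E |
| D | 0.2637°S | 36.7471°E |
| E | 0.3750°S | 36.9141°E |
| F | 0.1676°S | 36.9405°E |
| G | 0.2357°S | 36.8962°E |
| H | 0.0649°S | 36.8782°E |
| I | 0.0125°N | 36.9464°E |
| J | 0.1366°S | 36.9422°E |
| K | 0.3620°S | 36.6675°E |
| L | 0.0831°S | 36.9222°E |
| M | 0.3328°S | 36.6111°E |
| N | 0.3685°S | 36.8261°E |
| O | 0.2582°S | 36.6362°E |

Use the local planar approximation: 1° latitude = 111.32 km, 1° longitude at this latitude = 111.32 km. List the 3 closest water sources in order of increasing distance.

Distances from 0.2264°S, 36.8200°E:
A: √((0.2155·111.32)² + (-0.2182·111.32)²) = √(575.494191 + 590.005266) = 34.1394 km
B: √((0.0658·111.32)² + (-0.2122·111.32)²) = √(53.653515 + 558.003797) = 24.7317 km
C: √((-0.0650·111.32)² + (-0.0273·111.32)²) = √(52.356802 + 9.235740) = 7.8481 km
D: √((-0.0373·111.32)² + (-0.0729·111.32)²) = √(17.241064 + 65.856925) = 9.1158 km
E: √((-0.1486·111.32)² + (0.0941·111.32)²) = √(273.642793 + 109.730066) = 19.5799 km
F: √((0.0588·111.32)² + (0.1205·111.32)²) = √(42.845089 + 179.937006) = 14.9259 km
G: √((-0.0093·111.32)² + (0.0762·111.32)²) = √(1.071796 + 71.954231) = 8.5455 km
H: √((0.1615·111.32)² + (0.0582·111.32)²) = √(323.214956 + 41.975160) = 19.1099 km
I: √((0.2389·111.32)² + (0.1264·111.32)²) = √(707.259346 + 197.988763) = 30.0873 km
J: √((0.0898·111.32)² + (0.1222·111.32)²) = √(99.930732 + 185.049880) = 16.8814 km
K: √((-0.1356·111.32)² + (-0.1525·111.32)²) = √(227.858783 + 288.194762) = 22.7168 km
L: √((0.1433·111.32)² + (0.1022·111.32)²) = √(254.471281 + 129.433945) = 19.5935 km
M: √((-0.1064·111.32)² + (-0.2089·111.32)²) = √(140.290948 + 540.783305) = 26.0974 km
N: √((-0.1421·111.32)² + (0.0061·111.32)²) = √(250.227220 + 0.461112) = 15.8331 km
O: √((-0.0318·111.32)² + (-0.1838·111.32)²) = √(12.531430 + 418.636807) = 20.7646 km
Sorted: C (7.8481 km) < G (8.5455 km) < D (9.1158 km) < F (14.9259 km) < N (15.8331 km) < …

C, G, D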